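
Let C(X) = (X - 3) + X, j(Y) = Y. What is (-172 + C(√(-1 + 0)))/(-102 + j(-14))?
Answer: 175/116 - I/58 ≈ 1.5086 - 0.017241*I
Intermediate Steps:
C(X) = -3 + 2*X (C(X) = (-3 + X) + X = -3 + 2*X)
(-172 + C(√(-1 + 0)))/(-102 + j(-14)) = (-172 + (-3 + 2*√(-1 + 0)))/(-102 - 14) = (-172 + (-3 + 2*√(-1)))/(-116) = (-172 + (-3 + 2*I))*(-1/116) = (-175 + 2*I)*(-1/116) = 175/116 - I/58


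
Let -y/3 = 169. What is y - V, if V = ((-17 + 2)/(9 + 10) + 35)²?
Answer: -605527/361 ≈ -1677.4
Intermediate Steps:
y = -507 (y = -3*169 = -507)
V = 422500/361 (V = (-15/19 + 35)² = (650/19)² = 422500/361 ≈ 1170.4)
y - V = -507 - 1*422500/361 = -507 - 422500/361 = -605527/361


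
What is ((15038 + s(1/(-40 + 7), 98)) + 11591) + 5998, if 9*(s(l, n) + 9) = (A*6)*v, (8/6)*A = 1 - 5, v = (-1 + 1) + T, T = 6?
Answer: 32606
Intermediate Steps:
v = 6 (v = (-1 + 1) + 6 = 0 + 6 = 6)
A = -3 (A = 3*(1 - 5)/4 = (¾)*(-4) = -3)
s(l, n) = -21 (s(l, n) = -9 + (-3*6*6)/9 = -9 + (-18*6)/9 = -9 + (⅑)*(-108) = -9 - 12 = -21)
((15038 + s(1/(-40 + 7), 98)) + 11591) + 5998 = ((15038 - 21) + 11591) + 5998 = (15017 + 11591) + 5998 = 26608 + 5998 = 32606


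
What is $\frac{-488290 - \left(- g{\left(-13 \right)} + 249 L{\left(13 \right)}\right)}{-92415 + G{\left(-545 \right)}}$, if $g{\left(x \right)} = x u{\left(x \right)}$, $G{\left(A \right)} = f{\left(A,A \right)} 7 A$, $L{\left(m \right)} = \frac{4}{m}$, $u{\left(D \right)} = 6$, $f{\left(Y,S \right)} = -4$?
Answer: $\frac{1269956}{200603} \approx 6.3307$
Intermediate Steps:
$G{\left(A \right)} = - 28 A$ ($G{\left(A \right)} = \left(-4\right) 7 A = - 28 A$)
$g{\left(x \right)} = 6 x$ ($g{\left(x \right)} = x 6 = 6 x$)
$\frac{-488290 - \left(- g{\left(-13 \right)} + 249 L{\left(13 \right)}\right)}{-92415 + G{\left(-545 \right)}} = \frac{-488290 - \left(78 + 249 \cdot \frac{4}{13}\right)}{-92415 - -15260} = \frac{-488290 - \left(78 + 249 \cdot 4 \cdot \frac{1}{13}\right)}{-92415 + 15260} = \frac{-488290 - \frac{2010}{13}}{-77155} = \left(-488290 - \frac{2010}{13}\right) \left(- \frac{1}{77155}\right) = \left(- \frac{6349780}{13}\right) \left(- \frac{1}{77155}\right) = \frac{1269956}{200603}$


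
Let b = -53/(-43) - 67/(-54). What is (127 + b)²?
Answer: 90382605769/5391684 ≈ 16763.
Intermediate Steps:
b = 5743/2322 (b = -53*(-1/43) - 67*(-1/54) = 53/43 + 67/54 = 5743/2322 ≈ 2.4733)
(127 + b)² = (127 + 5743/2322)² = (300637/2322)² = 90382605769/5391684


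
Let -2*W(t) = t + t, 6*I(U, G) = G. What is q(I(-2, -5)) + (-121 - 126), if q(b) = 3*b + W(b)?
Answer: -746/3 ≈ -248.67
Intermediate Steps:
I(U, G) = G/6
W(t) = -t (W(t) = -(t + t)/2 = -t)
q(b) = 2*b (q(b) = 3*b - b = 2*b)
q(I(-2, -5)) + (-121 - 126) = 2*((1/6)*(-5)) + (-121 - 126) = 2*(-5/6) - 247 = -5/3 - 247 = -746/3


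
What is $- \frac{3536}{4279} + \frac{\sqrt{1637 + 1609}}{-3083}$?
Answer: $- \frac{3536}{4279} - \frac{\sqrt{3246}}{3083} \approx -0.84484$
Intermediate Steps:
$- \frac{3536}{4279} + \frac{\sqrt{1637 + 1609}}{-3083} = \left(-3536\right) \frac{1}{4279} + \sqrt{3246} \left(- \frac{1}{3083}\right) = - \frac{3536}{4279} - \frac{\sqrt{3246}}{3083}$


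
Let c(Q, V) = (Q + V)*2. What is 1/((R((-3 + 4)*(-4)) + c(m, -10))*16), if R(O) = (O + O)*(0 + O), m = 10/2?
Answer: 1/352 ≈ 0.0028409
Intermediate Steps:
m = 5 (m = 10*(½) = 5)
R(O) = 2*O² (R(O) = (2*O)*O = 2*O²)
c(Q, V) = 2*Q + 2*V
1/((R((-3 + 4)*(-4)) + c(m, -10))*16) = 1/((2*((-3 + 4)*(-4))² + (2*5 + 2*(-10)))*16) = 1/((2*(1*(-4))² + (10 - 20))*16) = 1/((2*(-4)² - 10)*16) = 1/((2*16 - 10)*16) = 1/((32 - 10)*16) = 1/(22*16) = 1/352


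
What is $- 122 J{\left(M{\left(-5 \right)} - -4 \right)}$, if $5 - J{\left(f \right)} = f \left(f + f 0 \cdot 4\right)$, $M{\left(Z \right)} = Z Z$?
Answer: $101992$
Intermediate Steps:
$M{\left(Z \right)} = Z^{2}$
$J{\left(f \right)} = 5 - f^{2}$ ($J{\left(f \right)} = 5 - f \left(f + f 0 \cdot 4\right) = 5 - f \left(f + 0 \cdot 4\right) = 5 - f \left(f + 0\right) = 5 - f f = 5 - f^{2}$)
$- 122 J{\left(M{\left(-5 \right)} - -4 \right)} = - 122 \left(5 - \left(\left(-5\right)^{2} - -4\right)^{2}\right) = - 122 \left(5 - \left(25 + 4\right)^{2}\right) = - 122 \left(5 - 29^{2}\right) = - 122 \left(5 - 841\right) = \left(-122\right) \left(-836\right) = 101992$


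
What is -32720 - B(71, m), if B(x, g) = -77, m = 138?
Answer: -32643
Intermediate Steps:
-32720 - B(71, m) = -32720 - 1*(-77) = -32720 + 77 = -32643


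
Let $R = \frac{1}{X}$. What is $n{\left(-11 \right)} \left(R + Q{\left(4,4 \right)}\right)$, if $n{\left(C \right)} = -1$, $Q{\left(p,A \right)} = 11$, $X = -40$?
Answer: $- \frac{439}{40} \approx -10.975$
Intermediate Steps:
$R = - \frac{1}{40}$ ($R = \frac{1}{-40} = - \frac{1}{40} \approx -0.025$)
$n{\left(-11 \right)} \left(R + Q{\left(4,4 \right)}\right) = - (- \frac{1}{40} + 11) = \left(-1\right) \frac{439}{40} = - \frac{439}{40}$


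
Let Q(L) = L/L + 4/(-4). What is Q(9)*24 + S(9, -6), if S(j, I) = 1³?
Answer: 1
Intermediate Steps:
S(j, I) = 1
Q(L) = 0 (Q(L) = 1 + 4*(-¼) = 1 - 1 = 0)
Q(9)*24 + S(9, -6) = 0*24 + 1 = 0 + 1 = 1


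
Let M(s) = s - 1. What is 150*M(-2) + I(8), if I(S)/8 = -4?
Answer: -482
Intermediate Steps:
I(S) = -32 (I(S) = 8*(-4) = -32)
M(s) = -1 + s
150*M(-2) + I(8) = 150*(-1 - 2) - 32 = 150*(-3) - 32 = -450 - 32 = -482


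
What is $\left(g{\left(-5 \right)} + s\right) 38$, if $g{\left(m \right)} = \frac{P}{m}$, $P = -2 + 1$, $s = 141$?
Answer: $\frac{26828}{5} \approx 5365.6$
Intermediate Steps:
$P = -1$
$g{\left(m \right)} = - \frac{1}{m}$
$\left(g{\left(-5 \right)} + s\right) 38 = \left(- \frac{1}{-5} + 141\right) 38 = \left(\left(-1\right) \left(- \frac{1}{5}\right) + 141\right) 38 = \left(\frac{1}{5} + 141\right) 38 = \frac{706}{5} \cdot 38 = \frac{26828}{5}$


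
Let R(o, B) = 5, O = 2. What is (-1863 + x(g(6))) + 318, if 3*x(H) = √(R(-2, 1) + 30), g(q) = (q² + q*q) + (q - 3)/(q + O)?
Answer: -1545 + √35/3 ≈ -1543.0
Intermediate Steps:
g(q) = 2*q² + (-3 + q)/(2 + q) (g(q) = (q² + q*q) + (q - 3)/(q + 2) = (q² + q²) + (-3 + q)/(2 + q) = 2*q² + (-3 + q)/(2 + q))
x(H) = √35/3 (x(H) = √(5 + 30)/3 = √35/3)
(-1863 + x(g(6))) + 318 = (-1863 + √35/3) + 318 = -1545 + √35/3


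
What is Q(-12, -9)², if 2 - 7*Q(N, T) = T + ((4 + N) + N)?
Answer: 961/49 ≈ 19.612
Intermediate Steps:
Q(N, T) = -2/7 - 2*N/7 - T/7 (Q(N, T) = 2/7 - (T + ((4 + N) + N))/7 = 2/7 - (T + (4 + 2*N))/7 = 2/7 - (4 + T + 2*N)/7 = 2/7 + (-4/7 - 2*N/7 - T/7) = -2/7 - 2*N/7 - T/7)
Q(-12, -9)² = (-2/7 - 2/7*(-12) - ⅐*(-9))² = (-2/7 + 24/7 + 9/7)² = (31/7)² = 961/49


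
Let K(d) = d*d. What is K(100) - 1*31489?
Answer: -21489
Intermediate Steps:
K(d) = d²
K(100) - 1*31489 = 100² - 1*31489 = 10000 - 31489 = -21489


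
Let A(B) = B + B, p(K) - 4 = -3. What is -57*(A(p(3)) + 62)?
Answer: -3648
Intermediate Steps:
p(K) = 1 (p(K) = 4 - 3 = 1)
A(B) = 2*B
-57*(A(p(3)) + 62) = -57*(2*1 + 62) = -57*(2 + 62) = -57*64 = -3648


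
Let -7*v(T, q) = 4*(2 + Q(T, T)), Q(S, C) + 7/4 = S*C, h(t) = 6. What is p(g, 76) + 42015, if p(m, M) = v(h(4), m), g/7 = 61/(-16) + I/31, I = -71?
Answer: 293960/7 ≈ 41994.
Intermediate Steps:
Q(S, C) = -7/4 + C*S (Q(S, C) = -7/4 + S*C = -7/4 + C*S)
g = -21189/496 (g = 7*(61/(-16) - 71/31) = 7*(61*(-1/16) - 71*1/31) = 7*(-61/16 - 71/31) = 7*(-3027/496) = -21189/496 ≈ -42.720)
v(T, q) = -⅐ - 4*T²/7 (v(T, q) = -4*(2 + (-7/4 + T*T))/7 = -4*(2 + (-7/4 + T²))/7 = -4*(¼ + T²)/7 = -(1 + 4*T²)/7 = -⅐ - 4*T²/7)
p(m, M) = -145/7 (p(m, M) = -⅐ - 4/7*6² = -⅐ - 4/7*36 = -⅐ - 144/7 = -145/7)
p(g, 76) + 42015 = -145/7 + 42015 = 293960/7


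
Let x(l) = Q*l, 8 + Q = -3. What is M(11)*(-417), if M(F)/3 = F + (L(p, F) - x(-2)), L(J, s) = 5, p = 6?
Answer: 7506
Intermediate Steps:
Q = -11 (Q = -8 - 3 = -11)
x(l) = -11*l
M(F) = -51 + 3*F (M(F) = 3*(F + (5 - (-11)*(-2))) = 3*(F + (5 - 1*22)) = 3*(F + (5 - 22)) = 3*(F - 17) = 3*(-17 + F) = -51 + 3*F)
M(11)*(-417) = (-51 + 3*11)*(-417) = (-51 + 33)*(-417) = -18*(-417) = 7506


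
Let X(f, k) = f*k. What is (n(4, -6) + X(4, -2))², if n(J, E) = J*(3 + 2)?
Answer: 144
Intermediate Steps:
n(J, E) = 5*J (n(J, E) = J*5 = 5*J)
(n(4, -6) + X(4, -2))² = (5*4 + 4*(-2))² = (20 - 8)² = 12² = 144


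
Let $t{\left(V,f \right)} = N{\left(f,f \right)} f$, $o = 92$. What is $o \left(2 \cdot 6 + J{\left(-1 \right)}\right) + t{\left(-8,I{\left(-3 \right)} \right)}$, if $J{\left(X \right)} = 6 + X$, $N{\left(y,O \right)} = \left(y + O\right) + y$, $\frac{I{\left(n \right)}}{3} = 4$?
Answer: $1996$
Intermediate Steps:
$I{\left(n \right)} = 12$ ($I{\left(n \right)} = 3 \cdot 4 = 12$)
$N{\left(y,O \right)} = O + 2 y$ ($N{\left(y,O \right)} = \left(O + y\right) + y = O + 2 y$)
$t{\left(V,f \right)} = 3 f^{2}$ ($t{\left(V,f \right)} = \left(f + 2 f\right) f = 3 f f = 3 f^{2}$)
$o \left(2 \cdot 6 + J{\left(-1 \right)}\right) + t{\left(-8,I{\left(-3 \right)} \right)} = 92 \left(2 \cdot 6 + \left(6 - 1\right)\right) + 3 \cdot 12^{2} = 92 \left(12 + 5\right) + 3 \cdot 144 = 92 \cdot 17 + 432 = 1564 + 432 = 1996$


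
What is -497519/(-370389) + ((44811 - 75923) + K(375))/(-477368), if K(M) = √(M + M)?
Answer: 31127899070/22101482019 - 5*√30/477368 ≈ 1.4083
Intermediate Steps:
K(M) = √2*√M (K(M) = √(2*M) = √2*√M)
-497519/(-370389) + ((44811 - 75923) + K(375))/(-477368) = -497519/(-370389) + ((44811 - 75923) + √2*√375)/(-477368) = -497519*(-1/370389) + (-31112 + √2*(5*√15))*(-1/477368) = 497519/370389 + (-31112 + 5*√30)*(-1/477368) = 497519/370389 + (3889/59671 - 5*√30/477368) = 31127899070/22101482019 - 5*√30/477368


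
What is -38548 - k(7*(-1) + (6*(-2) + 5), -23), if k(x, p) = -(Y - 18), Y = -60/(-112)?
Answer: -1079833/28 ≈ -38565.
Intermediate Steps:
Y = 15/28 (Y = -60*(-1/112) = 15/28 ≈ 0.53571)
k(x, p) = 489/28 (k(x, p) = -(15/28 - 18) = -1*(-489/28) = 489/28)
-38548 - k(7*(-1) + (6*(-2) + 5), -23) = -38548 - 1*489/28 = -38548 - 489/28 = -1079833/28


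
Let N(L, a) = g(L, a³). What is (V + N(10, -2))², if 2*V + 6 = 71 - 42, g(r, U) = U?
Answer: 49/4 ≈ 12.250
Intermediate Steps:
N(L, a) = a³
V = 23/2 (V = -3 + (71 - 42)/2 = -3 + (½)*29 = -3 + 29/2 = 23/2 ≈ 11.500)
(V + N(10, -2))² = (23/2 + (-2)³)² = (23/2 - 8)² = (7/2)² = 49/4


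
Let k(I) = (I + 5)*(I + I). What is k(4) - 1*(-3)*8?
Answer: 96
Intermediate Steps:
k(I) = 2*I*(5 + I) (k(I) = (5 + I)*(2*I) = 2*I*(5 + I))
k(4) - 1*(-3)*8 = 2*4*(5 + 4) - 1*(-3)*8 = 2*4*9 + 3*8 = 72 + 24 = 96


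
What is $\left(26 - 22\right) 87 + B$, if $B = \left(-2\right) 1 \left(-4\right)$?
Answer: $356$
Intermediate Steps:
$B = 8$ ($B = \left(-2\right) \left(-4\right) = 8$)
$\left(26 - 22\right) 87 + B = \left(26 - 22\right) 87 + 8 = 4 \cdot 87 + 8 = 348 + 8 = 356$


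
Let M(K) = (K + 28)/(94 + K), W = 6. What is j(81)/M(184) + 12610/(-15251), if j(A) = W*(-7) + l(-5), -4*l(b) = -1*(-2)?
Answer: -182863885/3233212 ≈ -56.558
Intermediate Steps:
l(b) = -½ (l(b) = -(-1)*(-2)/4 = -¼*2 = -½)
M(K) = (28 + K)/(94 + K)
j(A) = -85/2 (j(A) = 6*(-7) - ½ = -42 - ½ = -85/2)
j(81)/M(184) + 12610/(-15251) = -85*(94 + 184)/(28 + 184)/2 + 12610/(-15251) = -85/(2*(212/278)) + 12610*(-1/15251) = -85/(2*((1/278)*212)) - 12610/15251 = -85/(2*106/139) - 12610/15251 = -85/2*139/106 - 12610/15251 = -11815/212 - 12610/15251 = -182863885/3233212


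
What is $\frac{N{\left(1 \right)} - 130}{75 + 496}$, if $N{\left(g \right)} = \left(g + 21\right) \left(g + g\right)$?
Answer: $- \frac{86}{571} \approx -0.15061$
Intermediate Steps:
$N{\left(g \right)} = 2 g \left(21 + g\right)$ ($N{\left(g \right)} = \left(21 + g\right) 2 g = 2 g \left(21 + g\right)$)
$\frac{N{\left(1 \right)} - 130}{75 + 496} = \frac{2 \cdot 1 \left(21 + 1\right) - 130}{75 + 496} = \frac{2 \cdot 1 \cdot 22 - 130}{571} = \left(44 - 130\right) \frac{1}{571} = \left(-86\right) \frac{1}{571} = - \frac{86}{571}$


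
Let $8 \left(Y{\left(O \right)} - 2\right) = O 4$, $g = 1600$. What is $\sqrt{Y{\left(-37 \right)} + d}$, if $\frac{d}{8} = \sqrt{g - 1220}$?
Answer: $\frac{\sqrt{-66 + 64 \sqrt{95}}}{2} \approx 11.809$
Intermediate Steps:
$Y{\left(O \right)} = 2 + \frac{O}{2}$ ($Y{\left(O \right)} = 2 + \frac{O 4}{8} = 2 + \frac{4 O}{8} = 2 + \frac{O}{2}$)
$d = 16 \sqrt{95}$ ($d = 8 \sqrt{1600 - 1220} = 8 \sqrt{380} = 8 \cdot 2 \sqrt{95} = 16 \sqrt{95} \approx 155.95$)
$\sqrt{Y{\left(-37 \right)} + d} = \sqrt{\left(2 + \frac{1}{2} \left(-37\right)\right) + 16 \sqrt{95}} = \sqrt{\left(2 - \frac{37}{2}\right) + 16 \sqrt{95}} = \sqrt{- \frac{33}{2} + 16 \sqrt{95}}$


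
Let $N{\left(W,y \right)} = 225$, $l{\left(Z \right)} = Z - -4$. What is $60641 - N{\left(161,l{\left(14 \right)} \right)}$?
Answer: $60416$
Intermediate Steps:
$l{\left(Z \right)} = 4 + Z$ ($l{\left(Z \right)} = Z + 4 = 4 + Z$)
$60641 - N{\left(161,l{\left(14 \right)} \right)} = 60641 - 225 = 60416$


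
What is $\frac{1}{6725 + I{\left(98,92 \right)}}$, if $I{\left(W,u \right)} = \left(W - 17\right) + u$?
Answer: $\frac{1}{6898} \approx 0.00014497$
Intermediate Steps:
$I{\left(W,u \right)} = -17 + W + u$ ($I{\left(W,u \right)} = \left(-17 + W\right) + u = -17 + W + u$)
$\frac{1}{6725 + I{\left(98,92 \right)}} = \frac{1}{6725 + \left(-17 + 98 + 92\right)} = \frac{1}{6725 + 173} = \frac{1}{6898}$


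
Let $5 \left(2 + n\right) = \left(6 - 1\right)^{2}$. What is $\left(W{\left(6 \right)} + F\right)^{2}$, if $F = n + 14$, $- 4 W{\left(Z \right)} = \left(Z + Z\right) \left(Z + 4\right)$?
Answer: $169$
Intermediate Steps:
$W{\left(Z \right)} = - \frac{Z \left(4 + Z\right)}{2}$ ($W{\left(Z \right)} = - \frac{\left(Z + Z\right) \left(Z + 4\right)}{4} = - \frac{2 Z \left(4 + Z\right)}{4} = - \frac{Z \left(4 + Z\right)}{2}$)
$n = 3$ ($n = -2 + \frac{\left(6 - 1\right)^{2}}{5} = -2 + \frac{5^{2}}{5} = -2 + \frac{1}{5} \cdot 25 = -2 + 5 = 3$)
$F = 17$ ($F = 3 + 14 = 17$)
$\left(W{\left(6 \right)} + F\right)^{2} = \left(\left(- \frac{1}{2}\right) 6 \left(4 + 6\right) + 17\right)^{2} = \left(\left(- \frac{1}{2}\right) 6 \cdot 10 + 17\right)^{2} = \left(-30 + 17\right)^{2} = \left(-13\right)^{2} = 169$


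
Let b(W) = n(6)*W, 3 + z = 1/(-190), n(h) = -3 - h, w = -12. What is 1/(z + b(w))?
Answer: 190/19949 ≈ 0.0095243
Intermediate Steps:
z = -571/190 (z = -3 + 1/(-190) = -3 - 1/190 = -571/190 ≈ -3.0053)
b(W) = -9*W (b(W) = (-3 - 1*6)*W = (-3 - 6)*W = -9*W)
1/(z + b(w)) = 1/(-571/190 - 9*(-12)) = 1/(-571/190 + 108) = 1/(19949/190) = 190/19949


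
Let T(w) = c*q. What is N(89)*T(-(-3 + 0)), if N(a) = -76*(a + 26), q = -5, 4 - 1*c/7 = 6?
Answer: -611800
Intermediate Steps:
c = -14 (c = 28 - 7*6 = 28 - 42 = -14)
N(a) = -1976 - 76*a (N(a) = -76*(26 + a) = -1976 - 76*a)
T(w) = 70 (T(w) = -14*(-5) = 70)
N(89)*T(-(-3 + 0)) = (-1976 - 76*89)*70 = (-1976 - 6764)*70 = -8740*70 = -611800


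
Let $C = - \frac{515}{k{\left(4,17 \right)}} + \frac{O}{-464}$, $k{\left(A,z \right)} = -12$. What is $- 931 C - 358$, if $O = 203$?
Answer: $- \frac{1915493}{48} \approx -39906.0$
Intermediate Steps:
$C = \frac{2039}{48}$ ($C = - \frac{515}{-12} + \frac{203}{-464} = \left(-515\right) \left(- \frac{1}{12}\right) + 203 \left(- \frac{1}{464}\right) = \frac{515}{12} - \frac{7}{16} = \frac{2039}{48} \approx 42.479$)
$- 931 C - 358 = \left(-931\right) \frac{2039}{48} - 358 = - \frac{1898309}{48} - 358 = - \frac{1915493}{48}$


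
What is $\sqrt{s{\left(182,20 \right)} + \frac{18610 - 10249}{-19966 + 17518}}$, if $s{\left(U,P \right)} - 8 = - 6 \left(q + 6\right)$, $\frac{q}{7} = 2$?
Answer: $\frac{i \sqrt{533681}}{68} \approx 10.743 i$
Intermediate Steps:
$q = 14$ ($q = 7 \cdot 2 = 14$)
$s{\left(U,P \right)} = -112$ ($s{\left(U,P \right)} = 8 - 6 \left(14 + 6\right) = 8 - 120 = -112$)
$\sqrt{s{\left(182,20 \right)} + \frac{18610 - 10249}{-19966 + 17518}} = \sqrt{-112 + \frac{18610 - 10249}{-19966 + 17518}} = \sqrt{-112 + \frac{8361}{-2448}} = \sqrt{-112 + 8361 \left(- \frac{1}{2448}\right)} = \sqrt{-112 - \frac{929}{272}} = \sqrt{- \frac{31393}{272}} = \frac{i \sqrt{533681}}{68}$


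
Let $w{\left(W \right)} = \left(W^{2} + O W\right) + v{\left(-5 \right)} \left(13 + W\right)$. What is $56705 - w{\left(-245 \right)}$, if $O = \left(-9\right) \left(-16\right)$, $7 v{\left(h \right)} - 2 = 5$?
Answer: $32192$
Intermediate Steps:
$v{\left(h \right)} = 1$ ($v{\left(h \right)} = \frac{2}{7} + \frac{1}{7} \cdot 5 = \frac{2}{7} + \frac{5}{7} = 1$)
$O = 144$
$w{\left(W \right)} = 13 + W^{2} + 145 W$ ($w{\left(W \right)} = \left(W^{2} + 144 W\right) + 1 \left(13 + W\right) = \left(W^{2} + 144 W\right) + \left(13 + W\right) = 13 + W^{2} + 145 W$)
$56705 - w{\left(-245 \right)} = 56705 - \left(13 + \left(-245\right)^{2} + 145 \left(-245\right)\right) = 56705 - \left(13 + 60025 - 35525\right) = 56705 - 24513 = 32192$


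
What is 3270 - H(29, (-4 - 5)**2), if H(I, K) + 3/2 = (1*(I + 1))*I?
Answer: 4803/2 ≈ 2401.5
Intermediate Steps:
H(I, K) = -3/2 + I*(1 + I) (H(I, K) = -3/2 + (1*(I + 1))*I = -3/2 + (1*(1 + I))*I = -3/2 + (1 + I)*I = -3/2 + I*(1 + I))
3270 - H(29, (-4 - 5)**2) = 3270 - (-3/2 + 29 + 29**2) = 3270 - (-3/2 + 29 + 841) = 3270 - 1*1737/2 = 3270 - 1737/2 = 4803/2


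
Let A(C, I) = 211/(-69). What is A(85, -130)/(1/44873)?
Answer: -411661/3 ≈ -1.3722e+5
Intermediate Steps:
A(C, I) = -211/69 (A(C, I) = 211*(-1/69) = -211/69)
A(85, -130)/(1/44873) = -211/(69*(1/44873)) = -211/(69*1/44873) = -211/69*44873 = -411661/3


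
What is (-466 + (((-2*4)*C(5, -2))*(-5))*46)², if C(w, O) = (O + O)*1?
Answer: 61246276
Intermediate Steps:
C(w, O) = 2*O (C(w, O) = (2*O)*1 = 2*O)
(-466 + (((-2*4)*C(5, -2))*(-5))*46)² = (-466 + (((-2*4)*(2*(-2)))*(-5))*46)² = (-466 + (-8*(-4)*(-5))*46)² = (-466 + (32*(-5))*46)² = (-466 - 160*46)² = (-466 - 7360)² = (-7826)² = 61246276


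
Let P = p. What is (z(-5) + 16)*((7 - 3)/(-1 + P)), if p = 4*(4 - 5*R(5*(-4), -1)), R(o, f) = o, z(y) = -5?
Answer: 44/415 ≈ 0.10602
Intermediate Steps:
p = 416 (p = 4*(4 - 25*(-4)) = 4*(4 - 5*(-20)) = 4*(4 + 100) = 4*104 = 416)
P = 416
(z(-5) + 16)*((7 - 3)/(-1 + P)) = (-5 + 16)*((7 - 3)/(-1 + 416)) = 11*(4/415) = 44/415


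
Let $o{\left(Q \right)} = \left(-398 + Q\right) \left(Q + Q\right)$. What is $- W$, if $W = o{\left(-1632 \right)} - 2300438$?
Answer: $-4325482$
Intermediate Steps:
$o{\left(Q \right)} = 2 Q \left(-398 + Q\right)$ ($o{\left(Q \right)} = \left(-398 + Q\right) 2 Q = 2 Q \left(-398 + Q\right)$)
$W = 4325482$ ($W = 2 \left(-1632\right) \left(-398 - 1632\right) - 2300438 = 2 \left(-1632\right) \left(-2030\right) - 2300438 = 6625920 - 2300438 = 4325482$)
$- W = \left(-1\right) 4325482 = -4325482$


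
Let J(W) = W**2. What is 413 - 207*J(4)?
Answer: -2899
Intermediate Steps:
413 - 207*J(4) = 413 - 207*4**2 = 413 - 207*16 = 413 - 3312 = -2899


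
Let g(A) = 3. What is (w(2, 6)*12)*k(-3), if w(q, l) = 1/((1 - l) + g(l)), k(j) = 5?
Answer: -30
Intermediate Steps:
w(q, l) = 1/(4 - l) (w(q, l) = 1/((1 - l) + 3) = 1/(4 - l))
(w(2, 6)*12)*k(-3) = (12/(4 - 1*6))*5 = (12/(4 - 6))*5 = (12/(-2))*5 = -1/2*12*5 = -6*5 = -30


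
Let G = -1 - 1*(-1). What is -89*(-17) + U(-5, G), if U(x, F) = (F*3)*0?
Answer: 1513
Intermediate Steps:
G = 0 (G = -1 + 1 = 0)
U(x, F) = 0 (U(x, F) = (3*F)*0 = 0)
-89*(-17) + U(-5, G) = -89*(-17) + 0 = 1513 + 0 = 1513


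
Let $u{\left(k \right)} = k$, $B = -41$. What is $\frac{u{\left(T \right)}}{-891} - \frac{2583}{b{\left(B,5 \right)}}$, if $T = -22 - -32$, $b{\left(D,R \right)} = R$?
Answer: $- \frac{2301503}{4455} \approx -516.61$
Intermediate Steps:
$T = 10$ ($T = -22 + 32 = 10$)
$\frac{u{\left(T \right)}}{-891} - \frac{2583}{b{\left(B,5 \right)}} = \frac{10}{-891} - \frac{2583}{5} = 10 \left(- \frac{1}{891}\right) - \frac{2583}{5} = - \frac{10}{891} - \frac{2583}{5} = - \frac{2301503}{4455}$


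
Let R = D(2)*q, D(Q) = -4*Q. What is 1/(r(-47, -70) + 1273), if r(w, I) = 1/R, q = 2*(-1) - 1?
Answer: 24/30553 ≈ 0.00078552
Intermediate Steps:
q = -3 (q = -2 - 1 = -3)
R = 24 (R = -4*2*(-3) = -8*(-3) = 24)
r(w, I) = 1/24
1/(r(-47, -70) + 1273) = 1/(1/24 + 1273) = 1/(30553/24) = 24/30553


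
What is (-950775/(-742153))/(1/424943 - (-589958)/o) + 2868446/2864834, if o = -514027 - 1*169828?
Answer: -18417589359715345507462/38072856637428894216677 ≈ -0.48375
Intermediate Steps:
o = -683855 (o = -514027 - 169828 = -683855)
(-950775/(-742153))/(1/424943 - (-589958)/o) + 2868446/2864834 = (-950775/(-742153))/(1/424943 - (-589958)/(-683855)) + 2868446/2864834 = (-950775*(-1/742153))/(1/424943 - (-589958)*(-1)/683855) + 2868446*(1/2864834) = 950775/(742153*(1/424943 - 1*589958/683855)) + 204889/204631 = 950775/(742153*(1/424943 - 589958/683855)) + 204889/204631 = 950775/(742153*(-250697838539/290599395265)) + 204889/204631 = (950775/742153)*(-290599395265/250697838539) + 204889/204631 = -276294640033080375/186056152965234467 + 204889/204631 = -18417589359715345507462/38072856637428894216677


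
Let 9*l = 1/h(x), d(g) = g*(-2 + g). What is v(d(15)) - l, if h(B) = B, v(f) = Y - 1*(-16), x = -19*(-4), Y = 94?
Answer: 75239/684 ≈ 110.00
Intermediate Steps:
x = 76
v(f) = 110 (v(f) = 94 - 1*(-16) = 94 + 16 = 110)
l = 1/684 (l = (⅑)/76 = (⅑)*(1/76) = 1/684 ≈ 0.0014620)
v(d(15)) - l = 110 - 1*1/684 = 110 - 1/684 = 75239/684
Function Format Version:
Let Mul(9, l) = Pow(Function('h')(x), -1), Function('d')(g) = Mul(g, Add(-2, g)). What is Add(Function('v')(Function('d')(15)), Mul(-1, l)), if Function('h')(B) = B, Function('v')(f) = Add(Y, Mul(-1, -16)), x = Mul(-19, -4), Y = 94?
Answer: Rational(75239, 684) ≈ 110.00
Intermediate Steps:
x = 76
Function('v')(f) = 110 (Function('v')(f) = Add(94, Mul(-1, -16)) = Add(94, 16) = 110)
l = Rational(1, 684) (l = Mul(Rational(1, 9), Pow(76, -1)) = Mul(Rational(1, 9), Rational(1, 76)) = Rational(1, 684) ≈ 0.0014620)
Add(Function('v')(Function('d')(15)), Mul(-1, l)) = Add(110, Mul(-1, Rational(1, 684))) = Add(110, Rational(-1, 684)) = Rational(75239, 684)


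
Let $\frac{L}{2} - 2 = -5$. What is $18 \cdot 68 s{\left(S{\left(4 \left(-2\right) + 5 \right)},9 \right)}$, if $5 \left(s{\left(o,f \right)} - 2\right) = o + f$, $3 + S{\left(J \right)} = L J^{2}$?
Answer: $- \frac{46512}{5} \approx -9302.4$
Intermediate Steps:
$L = -6$ ($L = 4 + 2 \left(-5\right) = 4 - 10 = -6$)
$S{\left(J \right)} = -3 - 6 J^{2}$
$s{\left(o,f \right)} = 2 + \frac{f}{5} + \frac{o}{5}$ ($s{\left(o,f \right)} = 2 + \frac{o + f}{5} = 2 + \frac{f + o}{5} = 2 + \left(\frac{f}{5} + \frac{o}{5}\right) = 2 + \frac{f}{5} + \frac{o}{5}$)
$18 \cdot 68 s{\left(S{\left(4 \left(-2\right) + 5 \right)},9 \right)} = 18 \cdot 68 \left(2 + \frac{1}{5} \cdot 9 + \frac{-3 - 6 \left(4 \left(-2\right) + 5\right)^{2}}{5}\right) = 1224 \left(2 + \frac{9}{5} + \frac{-3 - 6 \left(-8 + 5\right)^{2}}{5}\right) = 1224 \left(2 + \frac{9}{5} + \frac{-3 - 6 \left(-3\right)^{2}}{5}\right) = 1224 \left(2 + \frac{9}{5} + \frac{-3 - 54}{5}\right) = 1224 \left(2 + \frac{9}{5} + \frac{1}{5} \left(-57\right)\right) = 1224 \left(2 + \frac{9}{5} - \frac{57}{5}\right) = 1224 \left(- \frac{38}{5}\right) = - \frac{46512}{5}$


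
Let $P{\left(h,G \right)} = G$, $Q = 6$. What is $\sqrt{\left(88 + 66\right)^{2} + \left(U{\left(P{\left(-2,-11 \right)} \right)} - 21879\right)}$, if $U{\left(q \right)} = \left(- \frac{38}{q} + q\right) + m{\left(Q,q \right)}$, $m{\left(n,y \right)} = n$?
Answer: $\frac{\sqrt{222090}}{11} \approx 42.842$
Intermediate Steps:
$U{\left(q \right)} = 6 + q - \frac{38}{q}$ ($U{\left(q \right)} = \left(- \frac{38}{q} + q\right) + 6 = \left(q - \frac{38}{q}\right) + 6 = 6 + q - \frac{38}{q}$)
$\sqrt{\left(88 + 66\right)^{2} + \left(U{\left(P{\left(-2,-11 \right)} \right)} - 21879\right)} = \sqrt{\left(88 + 66\right)^{2} - \frac{240686}{11}} = \sqrt{154^{2} - \frac{240686}{11}} = \sqrt{23716 + \left(\left(6 - 11 + \frac{38}{11}\right) - 21879\right)} = \sqrt{23716 - \frac{240686}{11}} = \sqrt{\frac{20190}{11}} = \frac{\sqrt{222090}}{11}$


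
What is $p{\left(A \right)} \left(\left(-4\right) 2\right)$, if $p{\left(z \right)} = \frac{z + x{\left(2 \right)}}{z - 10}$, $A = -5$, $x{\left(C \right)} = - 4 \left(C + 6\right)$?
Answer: $- \frac{296}{15} \approx -19.733$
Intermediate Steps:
$x{\left(C \right)} = -24 - 4 C$ ($x{\left(C \right)} = - 4 \left(6 + C\right) = -24 - 4 C$)
$p{\left(z \right)} = \frac{-32 + z}{-10 + z}$ ($p{\left(z \right)} = \frac{z - 32}{z - 10} = \frac{z - 32}{-10 + z} = \frac{-32 + z}{-10 + z}$)
$p{\left(A \right)} \left(\left(-4\right) 2\right) = \frac{-32 - 5}{-10 - 5} \left(\left(-4\right) 2\right) = \frac{1}{-15} \left(-37\right) \left(-8\right) = \left(- \frac{1}{15}\right) \left(-37\right) \left(-8\right) = \frac{37}{15} \left(-8\right) = - \frac{296}{15}$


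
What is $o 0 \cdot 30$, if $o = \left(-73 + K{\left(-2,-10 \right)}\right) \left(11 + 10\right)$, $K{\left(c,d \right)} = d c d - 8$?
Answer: $0$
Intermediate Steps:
$K{\left(c,d \right)} = -8 + c d^{2}$ ($K{\left(c,d \right)} = c d d - 8 = c d^{2} - 8 = -8 + c d^{2}$)
$o = -5901$ ($o = \left(-73 - \left(8 + 2 \left(-10\right)^{2}\right)\right) \left(11 + 10\right) = \left(-73 - 208\right) 21 = \left(-281\right) 21 = -5901$)
$o 0 \cdot 30 = \left(-5901\right) 0 \cdot 30 = 0 \cdot 30 = 0$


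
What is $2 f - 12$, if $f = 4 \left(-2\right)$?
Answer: $-28$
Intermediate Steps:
$f = -8$
$2 f - 12 = 2 \left(-8\right) - 12 = -16 - 12 = -28$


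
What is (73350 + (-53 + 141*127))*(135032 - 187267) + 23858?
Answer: -4764017082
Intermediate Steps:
(73350 + (-53 + 141*127))*(135032 - 187267) + 23858 = (73350 + (-53 + 17907))*(-52235) + 23858 = (73350 + 17854)*(-52235) + 23858 = 91204*(-52235) + 23858 = -4764040940 + 23858 = -4764017082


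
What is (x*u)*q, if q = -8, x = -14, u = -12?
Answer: -1344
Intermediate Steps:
(x*u)*q = -14*(-12)*(-8) = 168*(-8) = -1344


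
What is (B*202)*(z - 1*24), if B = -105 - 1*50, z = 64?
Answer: -1252400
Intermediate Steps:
B = -155 (B = -105 - 50 = -155)
(B*202)*(z - 1*24) = (-155*202)*(64 - 1*24) = -31310*(64 - 24) = -31310*40 = -1252400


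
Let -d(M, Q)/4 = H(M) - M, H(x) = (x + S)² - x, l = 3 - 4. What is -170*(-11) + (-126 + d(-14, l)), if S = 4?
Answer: 1232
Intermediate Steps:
l = -1
H(x) = (4 + x)² - x (H(x) = (x + 4)² - x = (4 + x)² - x)
d(M, Q) = -4*(4 + M)² + 8*M (d(M, Q) = -4*(((4 + M)² - M) - M) = -4*((4 + M)² - 2*M) = -4*(4 + M)² + 8*M)
-170*(-11) + (-126 + d(-14, l)) = -170*(-11) + (-126 + (-4*(4 - 14)² + 8*(-14))) = 1870 + (-126 + (-4*(-10)² - 112)) = 1870 + (-126 + (-4*100 - 112)) = 1870 + (-126 + (-400 - 112)) = 1870 + (-126 - 512) = 1870 - 638 = 1232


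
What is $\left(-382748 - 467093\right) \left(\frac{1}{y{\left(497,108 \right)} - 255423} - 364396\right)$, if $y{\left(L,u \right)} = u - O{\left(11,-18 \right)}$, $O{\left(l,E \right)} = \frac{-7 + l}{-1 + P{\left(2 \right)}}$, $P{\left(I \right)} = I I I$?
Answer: $\frac{553460490117437411}{1787209} \approx 3.0968 \cdot 10^{11}$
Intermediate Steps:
$P{\left(I \right)} = I^{3}$ ($P{\left(I \right)} = I^{2} I = I^{3}$)
$O{\left(l,E \right)} = -1 + \frac{l}{7}$ ($O{\left(l,E \right)} = \frac{-7 + l}{-1 + 2^{3}} = \frac{-7 + l}{-1 + 8} = \frac{-7 + l}{7} = \left(-7 + l\right) \frac{1}{7} = -1 + \frac{l}{7}$)
$y{\left(L,u \right)} = - \frac{4}{7} + u$ ($y{\left(L,u \right)} = u - \left(-1 + \frac{1}{7} \cdot 11\right) = u - \left(-1 + \frac{11}{7}\right) = u - \frac{4}{7} = - \frac{4}{7} + u$)
$\left(-382748 - 467093\right) \left(\frac{1}{y{\left(497,108 \right)} - 255423} - 364396\right) = \left(-382748 - 467093\right) \left(\frac{1}{\left(- \frac{4}{7} + 108\right) - 255423} - 364396\right) = - 849841 \left(\frac{1}{\frac{752}{7} - 255423} - 364396\right) = - 849841 \left(\frac{1}{- \frac{1787209}{7}} - 364396\right) = - 849841 \left(- \frac{7}{1787209} - 364396\right) = \left(-849841\right) \left(- \frac{651251810771}{1787209}\right) = \frac{553460490117437411}{1787209}$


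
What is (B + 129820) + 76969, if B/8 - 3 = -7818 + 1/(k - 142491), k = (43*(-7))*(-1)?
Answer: 10256804551/71095 ≈ 1.4427e+5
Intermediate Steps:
k = 301 (k = -301*(-1) = 301)
B = -4444859404/71095 (B = 24 + 8*(-7818 + 1/(301 - 142491)) = 24 + 8*(-7818 + 1/(-142190)) = 24 + 8*(-7818 - 1/142190) = 24 + 8*(-1111641421/142190) = 24 - 4446565684/71095 = -4444859404/71095 ≈ -62520.)
(B + 129820) + 76969 = (-4444859404/71095 + 129820) + 76969 = 4784693496/71095 + 76969 = 10256804551/71095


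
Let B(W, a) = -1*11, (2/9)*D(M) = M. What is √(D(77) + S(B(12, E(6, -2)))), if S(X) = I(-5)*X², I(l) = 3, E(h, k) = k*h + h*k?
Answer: √2838/2 ≈ 26.636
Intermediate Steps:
D(M) = 9*M/2
E(h, k) = 2*h*k (E(h, k) = h*k + h*k = 2*h*k)
B(W, a) = -11
S(X) = 3*X²
√(D(77) + S(B(12, E(6, -2)))) = √((9/2)*77 + 3*(-11)²) = √(693/2 + 3*121) = √(693/2 + 363) = √(1419/2) = √2838/2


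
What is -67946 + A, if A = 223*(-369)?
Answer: -150233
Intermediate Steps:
A = -82287
-67946 + A = -67946 - 82287 = -150233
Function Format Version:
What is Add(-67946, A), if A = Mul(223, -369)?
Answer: -150233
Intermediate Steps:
A = -82287
Add(-67946, A) = Add(-67946, -82287) = -150233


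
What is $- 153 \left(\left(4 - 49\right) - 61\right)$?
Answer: $16218$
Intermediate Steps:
$- 153 \left(\left(4 - 49\right) - 61\right) = - 153 \left(-45 - 61\right) = \left(-153\right) \left(-106\right) = 16218$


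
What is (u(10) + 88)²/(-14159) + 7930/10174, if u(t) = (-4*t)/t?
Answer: 20246563/72026833 ≈ 0.28110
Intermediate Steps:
u(t) = -4
(u(10) + 88)²/(-14159) + 7930/10174 = (-4 + 88)²/(-14159) + 7930/10174 = 84²*(-1/14159) + 7930*(1/10174) = 7056*(-1/14159) + 3965/5087 = -7056/14159 + 3965/5087 = 20246563/72026833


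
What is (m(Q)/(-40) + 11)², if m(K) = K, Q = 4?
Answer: 11881/100 ≈ 118.81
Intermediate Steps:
(m(Q)/(-40) + 11)² = (4/(-40) + 11)² = (4*(-1/40) + 11)² = (-⅒ + 11)² = (109/10)² = 11881/100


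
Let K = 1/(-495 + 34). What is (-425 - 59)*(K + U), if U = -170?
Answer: 37931564/461 ≈ 82281.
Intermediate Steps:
K = -1/461 (K = 1/(-461) = -1/461 ≈ -0.0021692)
(-425 - 59)*(K + U) = (-425 - 59)*(-1/461 - 170) = -484*(-78371/461) = 37931564/461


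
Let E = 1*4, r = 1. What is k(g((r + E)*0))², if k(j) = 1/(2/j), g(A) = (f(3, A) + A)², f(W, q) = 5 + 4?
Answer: 6561/4 ≈ 1640.3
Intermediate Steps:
E = 4
f(W, q) = 9
g(A) = (9 + A)²
k(j) = j/2
k(g((r + E)*0))² = ((9 + (1 + 4)*0)²/2)² = ((9 + 5*0)²/2)² = ((9 + 0)²/2)² = ((½)*9²)² = ((½)*81)² = (81/2)² = 6561/4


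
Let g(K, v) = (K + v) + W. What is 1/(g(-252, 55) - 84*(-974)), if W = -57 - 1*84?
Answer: 1/81478 ≈ 1.2273e-5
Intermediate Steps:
W = -141 (W = -57 - 84 = -141)
g(K, v) = -141 + K + v (g(K, v) = (K + v) - 141 = -141 + K + v)
1/(g(-252, 55) - 84*(-974)) = 1/((-141 - 252 + 55) - 84*(-974)) = 1/(-338 + 81816) = 1/81478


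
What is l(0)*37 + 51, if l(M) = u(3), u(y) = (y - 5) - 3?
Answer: -134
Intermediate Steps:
u(y) = -8 + y (u(y) = (-5 + y) - 3 = -8 + y)
l(M) = -5 (l(M) = -8 + 3 = -5)
l(0)*37 + 51 = -5*37 + 51 = -185 + 51 = -134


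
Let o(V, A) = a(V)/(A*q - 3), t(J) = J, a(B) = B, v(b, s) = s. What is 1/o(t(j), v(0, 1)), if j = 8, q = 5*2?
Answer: 7/8 ≈ 0.87500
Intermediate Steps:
q = 10
o(V, A) = V/(-3 + 10*A) (o(V, A) = V/(A*10 - 3) = V/(10*A - 3) = V/(-3 + 10*A))
1/o(t(j), v(0, 1)) = 1/(8/(-3 + 10*1)) = 1/(8/(-3 + 10)) = 1/(8/7) = 7/8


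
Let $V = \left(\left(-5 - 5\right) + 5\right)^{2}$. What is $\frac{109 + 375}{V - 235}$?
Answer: $- \frac{242}{105} \approx -2.3048$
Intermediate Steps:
$V = 25$ ($V = \left(-10 + 5\right)^{2} = \left(-5\right)^{2} = 25$)
$\frac{109 + 375}{V - 235} = \frac{109 + 375}{25 - 235} = \frac{484}{-210} = 484 \left(- \frac{1}{210}\right) = - \frac{242}{105}$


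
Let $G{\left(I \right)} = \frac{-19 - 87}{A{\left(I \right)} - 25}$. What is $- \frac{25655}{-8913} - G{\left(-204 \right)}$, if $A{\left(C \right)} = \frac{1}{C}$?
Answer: $- \frac{61868557}{45465213} \approx -1.3608$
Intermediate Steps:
$G{\left(I \right)} = - \frac{106}{-25 + \frac{1}{I}}$ ($G{\left(I \right)} = \frac{-19 - 87}{\frac{1}{I} - 25} = - \frac{106}{-25 + \frac{1}{I}}$)
$- \frac{25655}{-8913} - G{\left(-204 \right)} = - \frac{25655}{-8913} - 106 \left(-204\right) \frac{1}{-1 + 25 \left(-204\right)} = \left(-25655\right) \left(- \frac{1}{8913}\right) - 106 \left(-204\right) \frac{1}{-1 - 5100} = \frac{25655}{8913} - 106 \left(-204\right) \frac{1}{-5101} = \frac{25655}{8913} - 106 \left(-204\right) \left(- \frac{1}{5101}\right) = \frac{25655}{8913} - \frac{21624}{5101} = - \frac{61868557}{45465213}$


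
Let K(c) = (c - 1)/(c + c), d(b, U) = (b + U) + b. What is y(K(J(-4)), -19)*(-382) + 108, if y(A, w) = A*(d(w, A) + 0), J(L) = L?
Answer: 289001/32 ≈ 9031.3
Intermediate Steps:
d(b, U) = U + 2*b (d(b, U) = (U + b) + b = U + 2*b)
K(c) = (-1 + c)/(2*c) (K(c) = (-1 + c)/((2*c)) = (-1 + c)*(1/(2*c)) = (-1 + c)/(2*c))
y(A, w) = A*(A + 2*w) (y(A, w) = A*((A + 2*w) + 0) = A*(A + 2*w))
y(K(J(-4)), -19)*(-382) + 108 = (((½)*(-1 - 4)/(-4))*((½)*(-1 - 4)/(-4) + 2*(-19)))*(-382) + 108 = (((½)*(-¼)*(-5))*((½)*(-¼)*(-5) - 38))*(-382) + 108 = (5*(5/8 - 38)/8)*(-382) + 108 = ((5/8)*(-299/8))*(-382) + 108 = -1495/64*(-382) + 108 = 285545/32 + 108 = 289001/32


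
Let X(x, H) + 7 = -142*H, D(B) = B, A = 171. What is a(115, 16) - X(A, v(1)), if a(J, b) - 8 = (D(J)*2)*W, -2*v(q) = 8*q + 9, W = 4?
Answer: -272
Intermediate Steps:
v(q) = -9/2 - 4*q (v(q) = -(8*q + 9)/2 = -(9 + 8*q)/2 = -9/2 - 4*q)
X(x, H) = -7 - 142*H
a(J, b) = 8 + 8*J (a(J, b) = 8 + (J*2)*4 = 8 + (2*J)*4 = 8 + 8*J)
a(115, 16) - X(A, v(1)) = (8 + 8*115) - (-7 - 142*(-9/2 - 4*1)) = (8 + 920) - (-7 - 142*(-9/2 - 4)) = 928 - (-7 - 142*(-17/2)) = 928 - (-7 + 1207) = 928 - 1*1200 = 928 - 1200 = -272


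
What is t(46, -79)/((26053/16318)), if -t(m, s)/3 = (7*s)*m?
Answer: 1245291852/26053 ≈ 47798.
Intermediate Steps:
t(m, s) = -21*m*s (t(m, s) = -3*7*s*m = -21*m*s)
t(46, -79)/((26053/16318)) = (-21*46*(-79))/((26053/16318)) = 76314/((26053*(1/16318))) = 76314/(26053/16318) = 76314*(16318/26053) = 1245291852/26053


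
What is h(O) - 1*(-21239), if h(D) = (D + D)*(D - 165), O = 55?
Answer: 9139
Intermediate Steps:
h(D) = 2*D*(-165 + D) (h(D) = (2*D)*(-165 + D) = 2*D*(-165 + D))
h(O) - 1*(-21239) = 2*55*(-165 + 55) - 1*(-21239) = 2*55*(-110) + 21239 = -12100 + 21239 = 9139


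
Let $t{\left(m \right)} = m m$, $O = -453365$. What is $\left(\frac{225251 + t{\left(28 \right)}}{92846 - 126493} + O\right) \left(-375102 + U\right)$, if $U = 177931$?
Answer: $\frac{3007764379720490}{33647} \approx 8.9392 \cdot 10^{10}$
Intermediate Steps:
$t{\left(m \right)} = m^{2}$
$\left(\frac{225251 + t{\left(28 \right)}}{92846 - 126493} + O\right) \left(-375102 + U\right) = \left(\frac{225251 + 28^{2}}{92846 - 126493} - 453365\right) \left(-375102 + 177931\right) = \left(\frac{225251 + 784}{-33647} - 453365\right) \left(-197171\right) = \left(226035 \left(- \frac{1}{33647}\right) - 453365\right) \left(-197171\right) = \left(- \frac{226035}{33647} - 453365\right) \left(-197171\right) = \left(- \frac{15254598190}{33647}\right) \left(-197171\right) = \frac{3007764379720490}{33647}$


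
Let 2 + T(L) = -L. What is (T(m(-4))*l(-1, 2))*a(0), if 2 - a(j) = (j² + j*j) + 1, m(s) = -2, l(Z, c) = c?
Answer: 0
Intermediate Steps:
T(L) = -2 - L
a(j) = 1 - 2*j² (a(j) = 2 - ((j² + j*j) + 1) = 2 - ((j² + j²) + 1) = 2 - (2*j² + 1) = 2 - (1 + 2*j²) = 2 + (-1 - 2*j²) = 1 - 2*j²)
(T(m(-4))*l(-1, 2))*a(0) = ((-2 - 1*(-2))*2)*(1 - 2*0²) = ((-2 + 2)*2)*(1 - 2*0) = (0*2)*(1 + 0) = 0*1 = 0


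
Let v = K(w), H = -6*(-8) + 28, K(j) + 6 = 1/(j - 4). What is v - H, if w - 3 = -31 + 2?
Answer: -2461/30 ≈ -82.033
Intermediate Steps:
w = -26 (w = 3 + (-31 + 2) = 3 - 29 = -26)
K(j) = -6 + 1/(-4 + j) (K(j) = -6 + 1/(j - 4) = -6 + 1/(-4 + j))
H = 76 (H = 48 + 28 = 76)
v = -181/30 (v = (25 - 6*(-26))/(-4 - 26) = (25 + 156)/(-30) = -1/30*181 = -181/30 ≈ -6.0333)
v - H = -181/30 - 1*76 = -181/30 - 76 = -2461/30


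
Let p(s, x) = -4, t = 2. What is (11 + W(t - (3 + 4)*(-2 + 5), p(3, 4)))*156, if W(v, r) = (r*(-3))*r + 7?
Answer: -4680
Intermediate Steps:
W(v, r) = 7 - 3*r**2 (W(v, r) = (-3*r)*r + 7 = -3*r**2 + 7 = 7 - 3*r**2)
(11 + W(t - (3 + 4)*(-2 + 5), p(3, 4)))*156 = (11 + (7 - 3*(-4)**2))*156 = (11 + (7 - 3*16))*156 = (11 + (7 - 48))*156 = (11 - 41)*156 = -30*156 = -4680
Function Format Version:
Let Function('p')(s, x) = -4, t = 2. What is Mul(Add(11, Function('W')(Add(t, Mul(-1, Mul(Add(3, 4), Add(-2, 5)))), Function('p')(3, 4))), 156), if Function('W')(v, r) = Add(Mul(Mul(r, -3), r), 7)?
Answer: -4680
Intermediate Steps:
Function('W')(v, r) = Add(7, Mul(-3, Pow(r, 2))) (Function('W')(v, r) = Add(Mul(Mul(-3, r), r), 7) = Add(Mul(-3, Pow(r, 2)), 7) = Add(7, Mul(-3, Pow(r, 2))))
Mul(Add(11, Function('W')(Add(t, Mul(-1, Mul(Add(3, 4), Add(-2, 5)))), Function('p')(3, 4))), 156) = Mul(Add(11, Add(7, Mul(-3, Pow(-4, 2)))), 156) = Mul(Add(11, Add(7, Mul(-3, 16))), 156) = Mul(Add(11, Add(7, -48)), 156) = Mul(Add(11, -41), 156) = Mul(-30, 156) = -4680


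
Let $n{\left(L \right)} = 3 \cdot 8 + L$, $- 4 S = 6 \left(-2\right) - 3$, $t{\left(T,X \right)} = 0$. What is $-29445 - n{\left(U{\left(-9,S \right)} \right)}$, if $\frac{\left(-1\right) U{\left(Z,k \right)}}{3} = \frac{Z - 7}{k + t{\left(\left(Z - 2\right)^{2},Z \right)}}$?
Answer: $- \frac{147409}{5} \approx -29482.0$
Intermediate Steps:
$S = \frac{15}{4}$ ($S = - \frac{6 \left(-2\right) - 3}{4} = - \frac{-12 - 3}{4} = \left(- \frac{1}{4}\right) \left(-15\right) = \frac{15}{4} \approx 3.75$)
$U{\left(Z,k \right)} = - \frac{3 \left(-7 + Z\right)}{k}$ ($U{\left(Z,k \right)} = - 3 \frac{Z - 7}{k + 0} = - 3 \frac{-7 + Z}{k} = - \frac{3 \left(-7 + Z\right)}{k}$)
$n{\left(L \right)} = 24 + L$
$-29445 - n{\left(U{\left(-9,S \right)} \right)} = -29445 - \left(24 + \frac{3 \left(7 - -9\right)}{\frac{15}{4}}\right) = -29445 - \left(24 + 3 \cdot \frac{4}{15} \left(7 + 9\right)\right) = -29445 - \left(24 + 3 \cdot \frac{4}{15} \cdot 16\right) = -29445 - \left(24 + \frac{64}{5}\right) = -29445 - \frac{184}{5} = - \frac{147409}{5}$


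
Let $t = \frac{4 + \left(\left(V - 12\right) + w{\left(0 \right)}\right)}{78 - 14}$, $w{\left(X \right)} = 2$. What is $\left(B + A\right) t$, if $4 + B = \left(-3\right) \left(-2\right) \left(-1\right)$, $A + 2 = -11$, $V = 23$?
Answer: $- \frac{391}{64} \approx -6.1094$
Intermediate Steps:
$A = -13$ ($A = -2 - 11 = -13$)
$B = -10$ ($B = -4 + \left(-3\right) \left(-2\right) \left(-1\right) = -4 + 6 \left(-1\right) = -4 - 6 = -10$)
$t = \frac{17}{64}$ ($t = \frac{4 + \left(\left(23 - 12\right) + 2\right)}{78 - 14} = \frac{4 + \left(11 + 2\right)}{64} = \left(4 + 13\right) \frac{1}{64} = 17 \cdot \frac{1}{64} = \frac{17}{64} \approx 0.26563$)
$\left(B + A\right) t = \left(-10 - 13\right) \frac{17}{64} = \left(-23\right) \frac{17}{64} = - \frac{391}{64}$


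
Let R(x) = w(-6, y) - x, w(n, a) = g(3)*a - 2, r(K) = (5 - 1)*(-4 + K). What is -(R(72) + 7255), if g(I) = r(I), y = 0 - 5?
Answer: -7201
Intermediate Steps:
r(K) = -16 + 4*K (r(K) = 4*(-4 + K) = -16 + 4*K)
y = -5
g(I) = -16 + 4*I
w(n, a) = -2 - 4*a (w(n, a) = (-16 + 4*3)*a - 2 = (-16 + 12)*a - 2 = -4*a - 2 = -2 - 4*a)
R(x) = 18 - x (R(x) = (-2 - 4*(-5)) - x = (-2 + 20) - x = 18 - x)
-(R(72) + 7255) = -((18 - 1*72) + 7255) = -((18 - 72) + 7255) = -(-54 + 7255) = -1*7201 = -7201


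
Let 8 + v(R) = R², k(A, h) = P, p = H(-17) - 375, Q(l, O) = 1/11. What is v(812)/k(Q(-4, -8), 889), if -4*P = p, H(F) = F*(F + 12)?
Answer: 1318672/145 ≈ 9094.3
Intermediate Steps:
H(F) = F*(12 + F)
Q(l, O) = 1/11
p = -290 (p = -17*(12 - 17) - 375 = -17*(-5) - 375 = 85 - 375 = -290)
P = 145/2 (P = -¼*(-290) = 145/2 ≈ 72.500)
k(A, h) = 145/2
v(R) = -8 + R²
v(812)/k(Q(-4, -8), 889) = (-8 + 812²)/(145/2) = (-8 + 659344)*(2/145) = 659336*(2/145) = 1318672/145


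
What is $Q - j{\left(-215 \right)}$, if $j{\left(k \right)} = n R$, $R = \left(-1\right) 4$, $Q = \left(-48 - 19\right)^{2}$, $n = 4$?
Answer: $4505$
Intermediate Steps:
$Q = 4489$ ($Q = \left(-67\right)^{2} = 4489$)
$R = -4$
$j{\left(k \right)} = -16$ ($j{\left(k \right)} = 4 \left(-4\right) = -16$)
$Q - j{\left(-215 \right)} = 4489 - -16 = 4489 + 16 = 4505$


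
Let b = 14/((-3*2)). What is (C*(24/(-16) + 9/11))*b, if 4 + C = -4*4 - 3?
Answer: -805/22 ≈ -36.591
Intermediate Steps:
C = -23 (C = -4 + (-4*4 - 3) = -4 + (-16 - 3) = -4 - 19 = -23)
b = -7/3 (b = 14/(-6) = 14*(-⅙) = -7/3 ≈ -2.3333)
(C*(24/(-16) + 9/11))*b = -23*(24/(-16) + 9/11)*(-7/3) = -23*(24*(-1/16) + 9*(1/11))*(-7/3) = -23*(-3/2 + 9/11)*(-7/3) = -23*(-15/22)*(-7/3) = (345/22)*(-7/3) = -805/22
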